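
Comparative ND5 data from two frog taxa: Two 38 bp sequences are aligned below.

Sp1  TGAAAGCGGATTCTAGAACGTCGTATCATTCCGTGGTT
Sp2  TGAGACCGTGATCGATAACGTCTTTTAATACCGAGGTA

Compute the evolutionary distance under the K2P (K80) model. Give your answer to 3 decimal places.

0.467

Of 38 sites, 2 differences are transitions and 11 are transversions, so P = 2/38 ≈ 0.052632 and Q = 11/38 ≈ 0.289474.
Under the Kimura two-parameter model, d = −½ ln(1 − 2P − Q) − ¼ ln(1 − 2Q).
1 − 2P − Q = 0.605262, giving −½ ln(0.605262) = 0.251047.
1 − 2Q = 0.421052, giving −¼ ln(0.421052) = 0.216250.
d = 0.251047 + 0.216250 = 0.467297.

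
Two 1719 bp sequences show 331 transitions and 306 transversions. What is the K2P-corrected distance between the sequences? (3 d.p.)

P = 331/1719 ≈ 0.192554 and Q = 306/1719 ≈ 0.17801.
Under the Kimura two-parameter model, d = −½ ln(1 − 2P − Q) − ¼ ln(1 − 2Q).
1 − 2P − Q = 0.436882, giving −½ ln(0.436882) = 0.414046.
1 − 2Q = 0.64398, giving −¼ ln(0.64398) = 0.110022.
d = 0.414046 + 0.110022 = 0.524068.

0.524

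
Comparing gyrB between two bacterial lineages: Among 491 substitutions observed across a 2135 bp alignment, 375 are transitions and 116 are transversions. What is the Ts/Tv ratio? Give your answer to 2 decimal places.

3.23

R = 375/116 = 3.232758… ≈ 3.23 (to 2 d.p.).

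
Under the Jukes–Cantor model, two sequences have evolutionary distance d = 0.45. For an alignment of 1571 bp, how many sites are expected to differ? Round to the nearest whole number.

Invert JC69: p = (3/4)(1 − e^(−4d/3)) = 0.75 × (1 − e^(-0.6)) = 0.75 × (1 − 0.548812) = 0.338391.
Expected differing sites = pL ≈ 0.338391 × 1571 = 531.612261 ≈ 532.

532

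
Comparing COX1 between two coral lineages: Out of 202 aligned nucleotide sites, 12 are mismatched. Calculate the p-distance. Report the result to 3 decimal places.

0.059

p = 12/202 = 0.059405… ≈ 0.059 (to 3 d.p.).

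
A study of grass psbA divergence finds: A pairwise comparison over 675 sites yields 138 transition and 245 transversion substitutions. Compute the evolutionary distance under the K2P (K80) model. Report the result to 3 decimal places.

P = 138/675 ≈ 0.204444 and Q = 245/675 ≈ 0.362963.
Under the Kimura two-parameter model, d = −½ ln(1 − 2P − Q) − ¼ ln(1 − 2Q).
1 − 2P − Q = 0.228149, giving −½ ln(0.228149) = 0.738878.
1 − 2Q = 0.274074, giving −¼ ln(0.274074) = 0.323589.
d = 0.738878 + 0.323589 = 1.062467.

1.062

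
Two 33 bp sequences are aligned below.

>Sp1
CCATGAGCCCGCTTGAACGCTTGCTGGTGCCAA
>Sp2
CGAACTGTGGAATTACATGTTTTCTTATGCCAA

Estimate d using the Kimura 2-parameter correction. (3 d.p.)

Of 33 sites, 6 differences are transitions and 10 are transversions, so P = 6/33 ≈ 0.181818 and Q = 10/33 ≈ 0.30303.
Under the Kimura two-parameter model, d = −½ ln(1 − 2P − Q) − ¼ ln(1 − 2Q).
1 − 2P − Q = 0.333334, giving −½ ln(0.333334) = 0.549305.
1 − 2Q = 0.39394, giving −¼ ln(0.39394) = 0.232889.
d = 0.549305 + 0.232889 = 0.782194.

0.782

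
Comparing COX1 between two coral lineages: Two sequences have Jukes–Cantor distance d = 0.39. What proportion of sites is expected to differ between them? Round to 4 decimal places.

p = (3/4)(1 − e^(−4d/3)) = 0.75 × (1 − e^(-0.52)) = 0.75 × (1 − 0.594521) = 0.304109.

0.3041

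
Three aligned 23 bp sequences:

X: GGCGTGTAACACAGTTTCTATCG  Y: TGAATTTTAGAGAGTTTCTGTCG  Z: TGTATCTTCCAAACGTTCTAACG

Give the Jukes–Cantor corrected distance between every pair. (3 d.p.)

X–Y: 8/23 sites differ → p ≈ 0.347826, d = −0.75 ln(1 − 0.463768) = 0.467391 ≈ 0.467.
X–Z: 10/23 sites differ → p ≈ 0.434783, d = −0.75 ln(1 − 0.579711) = 0.650110 ≈ 0.650.
Y–Z: 9/23 sites differ → p ≈ 0.391304, d = −0.75 ln(1 − 0.521739) = 0.553199 ≈ 0.553.

d(X,Y) = 0.467, d(X,Z) = 0.650, d(Y,Z) = 0.553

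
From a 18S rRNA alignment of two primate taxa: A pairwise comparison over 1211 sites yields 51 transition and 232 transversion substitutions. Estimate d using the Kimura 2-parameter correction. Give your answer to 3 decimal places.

0.282

P = 51/1211 ≈ 0.042114 and Q = 232/1211 ≈ 0.191577.
Under the Kimura two-parameter model, d = −½ ln(1 − 2P − Q) − ¼ ln(1 − 2Q).
1 − 2P − Q = 0.724195, giving −½ ln(0.724195) = 0.161347.
1 − 2Q = 0.616846, giving −¼ ln(0.616846) = 0.120784.
d = 0.161347 + 0.120784 = 0.282131.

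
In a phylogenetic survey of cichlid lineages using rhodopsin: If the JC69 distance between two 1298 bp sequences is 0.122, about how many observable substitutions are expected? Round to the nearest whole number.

146

Invert JC69: p = (3/4)(1 − e^(−4d/3)) = 0.75 × (1 − e^(-0.162667)) = 0.75 × (1 − 0.849874) = 0.112595.
Expected differing sites = pL ≈ 0.112595 × 1298 = 146.14831 ≈ 146.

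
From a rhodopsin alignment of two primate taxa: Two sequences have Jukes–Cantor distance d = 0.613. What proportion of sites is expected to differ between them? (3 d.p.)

p = (3/4)(1 − e^(−4d/3)) = 0.75 × (1 − e^(-0.817333)) = 0.75 × (1 − 0.441608) = 0.418794.

0.419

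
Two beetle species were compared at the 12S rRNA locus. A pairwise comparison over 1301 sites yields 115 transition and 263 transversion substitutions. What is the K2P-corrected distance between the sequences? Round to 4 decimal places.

0.3677

P = 115/1301 ≈ 0.088394 and Q = 263/1301 ≈ 0.202152.
Under the Kimura two-parameter model, d = −½ ln(1 − 2P − Q) − ¼ ln(1 − 2Q).
1 − 2P − Q = 0.62106, giving −½ ln(0.62106) = 0.238164.
1 − 2Q = 0.595696, giving −¼ ln(0.595696) = 0.129506.
d = 0.238164 + 0.129506 = 0.367670.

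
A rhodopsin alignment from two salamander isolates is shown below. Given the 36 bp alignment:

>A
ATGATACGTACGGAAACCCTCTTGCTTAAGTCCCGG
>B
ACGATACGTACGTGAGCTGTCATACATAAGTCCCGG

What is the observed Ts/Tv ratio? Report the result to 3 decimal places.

Transitions are A↔G and C↔T; transversions are all other mismatches.
Transitions: 5. Transversions: 4.
R = 5/4 = 1.250.

1.250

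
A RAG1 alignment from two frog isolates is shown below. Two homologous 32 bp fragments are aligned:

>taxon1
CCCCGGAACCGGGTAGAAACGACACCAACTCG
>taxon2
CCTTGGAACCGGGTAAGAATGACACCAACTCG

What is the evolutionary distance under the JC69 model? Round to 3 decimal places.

The sequences differ at 5 of 32 sites (3, 4, 16, 17, 20), so p = 5/32 = 0.15625.
d = −(3/4) ln(1 − 4p/3) = −0.75 ln(1 − 0.208333) = −0.75 ln(0.791667)
  = −0.75 × (-0.233614) = 0.175211 substitutions/site.

0.175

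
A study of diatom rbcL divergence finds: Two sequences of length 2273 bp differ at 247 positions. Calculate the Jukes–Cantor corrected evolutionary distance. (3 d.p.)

p = 247/2273 ≈ 0.108667.
d = −(3/4) ln(1 − 4p/3) = −0.75 ln(1 − 0.144889) = −0.75 ln(0.855111)
  = −0.75 × (-0.156524) = 0.117393 substitutions/site.

0.117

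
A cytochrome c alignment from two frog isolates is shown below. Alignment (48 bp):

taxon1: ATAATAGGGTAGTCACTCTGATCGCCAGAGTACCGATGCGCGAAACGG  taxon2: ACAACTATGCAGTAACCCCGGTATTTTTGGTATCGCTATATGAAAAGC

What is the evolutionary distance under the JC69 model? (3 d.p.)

The sequences differ at 25 of 48 sites, so p = 25/48 ≈ 0.520833.
d = −(3/4) ln(1 − 4p/3) = −0.75 ln(1 − 0.694444) = −0.75 ln(0.305556)
  = −0.75 × (-1.185622) = 0.889217 substitutions/site.

0.889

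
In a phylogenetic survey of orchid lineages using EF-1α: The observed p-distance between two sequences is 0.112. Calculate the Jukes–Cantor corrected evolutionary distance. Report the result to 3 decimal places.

0.121

d = −(3/4) ln(1 − 4p/3) = −0.75 ln(1 − 0.149333) = −0.75 ln(0.850667)
  = −0.75 × (-0.161735) = 0.121301 substitutions/site.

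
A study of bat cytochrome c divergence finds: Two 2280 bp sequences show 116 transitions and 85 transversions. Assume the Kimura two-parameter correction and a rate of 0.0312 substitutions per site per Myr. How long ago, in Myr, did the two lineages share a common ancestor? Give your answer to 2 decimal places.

P = 116/2280 ≈ 0.050877 and Q = 85/2280 ≈ 0.037281.
Under the Kimura two-parameter model, d = −½ ln(1 − 2P − Q) − ¼ ln(1 − 2Q).
1 − 2P − Q = 0.860965, giving −½ ln(0.860965) = 0.074851.
1 − 2Q = 0.925438, giving −¼ ln(0.925438) = 0.019372.
d = 0.074851 + 0.019372 = 0.094223.
Under a molecular clock d = 2μt, so t = d/(2μ) = 0.094223 / (2 × 0.0312) = 1.51 Myr.

1.51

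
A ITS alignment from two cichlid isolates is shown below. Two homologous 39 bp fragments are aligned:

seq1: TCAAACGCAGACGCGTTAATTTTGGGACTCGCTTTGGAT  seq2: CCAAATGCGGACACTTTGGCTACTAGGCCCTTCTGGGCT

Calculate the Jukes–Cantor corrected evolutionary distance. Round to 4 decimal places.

0.7865

The sequences differ at 19 of 39 sites, so p = 19/39 ≈ 0.487179.
d = −(3/4) ln(1 − 4p/3) = −0.75 ln(1 − 0.649572) = −0.75 ln(0.350428)
  = −0.75 × (-1.048600) = 0.786450 substitutions/site.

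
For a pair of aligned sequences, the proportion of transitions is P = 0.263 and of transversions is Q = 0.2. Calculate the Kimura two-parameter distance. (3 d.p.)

Under the Kimura two-parameter model, d = −½ ln(1 − 2P − Q) − ¼ ln(1 − 2Q).
1 − 2P − Q = 0.274, giving −½ ln(0.274) = 0.647314.
1 − 2Q = 0.6, giving −¼ ln(0.6) = 0.127706.
d = 0.647314 + 0.127706 = 0.775020.

0.775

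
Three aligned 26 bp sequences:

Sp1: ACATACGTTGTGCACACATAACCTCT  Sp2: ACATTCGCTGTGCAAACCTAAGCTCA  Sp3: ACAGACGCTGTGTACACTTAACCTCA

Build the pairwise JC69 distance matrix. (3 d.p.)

d(Sp1,Sp2) = 0.276, d(Sp1,Sp3) = 0.222, d(Sp2,Sp3) = 0.276

Sp1–Sp2: 6/26 sites differ → p ≈ 0.230769, d = −0.75 ln(1 − 0.307692) = 0.275793 ≈ 0.276.
Sp1–Sp3: 5/26 sites differ → p ≈ 0.192308, d = −0.75 ln(1 − 0.256411) = 0.222200 ≈ 0.222.
Sp2–Sp3: 6/26 sites differ → p ≈ 0.230769, d = −0.75 ln(1 − 0.307692) = 0.275793 ≈ 0.276.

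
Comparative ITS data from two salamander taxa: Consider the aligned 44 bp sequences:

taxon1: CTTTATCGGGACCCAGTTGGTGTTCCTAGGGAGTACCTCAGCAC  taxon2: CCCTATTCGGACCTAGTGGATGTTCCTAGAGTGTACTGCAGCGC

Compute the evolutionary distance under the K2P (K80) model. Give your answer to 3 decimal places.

0.353

Of 44 sites, 8 differences are transitions and 4 are transversions, so P = 8/44 ≈ 0.181818 and Q = 4/44 ≈ 0.090909.
Under the Kimura two-parameter model, d = −½ ln(1 − 2P − Q) − ¼ ln(1 − 2Q).
1 − 2P − Q = 0.545455, giving −½ ln(0.545455) = 0.303067.
1 − 2Q = 0.818182, giving −¼ ln(0.818182) = 0.050168.
d = 0.303067 + 0.050168 = 0.353235.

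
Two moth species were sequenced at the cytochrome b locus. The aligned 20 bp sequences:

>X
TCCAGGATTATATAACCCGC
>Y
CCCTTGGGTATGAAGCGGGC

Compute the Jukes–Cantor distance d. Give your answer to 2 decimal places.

0.82

The sequences differ at 10 of 20 sites (1, 4, 5, 7, 8, 12, 13, 15, 17, 18), so p = 10/20 = 0.5.
d = −(3/4) ln(1 − 4p/3) = −0.75 ln(1 − 0.666667) = −0.75 ln(0.333333)
  = −0.75 × (-1.098613) = 0.823960 substitutions/site.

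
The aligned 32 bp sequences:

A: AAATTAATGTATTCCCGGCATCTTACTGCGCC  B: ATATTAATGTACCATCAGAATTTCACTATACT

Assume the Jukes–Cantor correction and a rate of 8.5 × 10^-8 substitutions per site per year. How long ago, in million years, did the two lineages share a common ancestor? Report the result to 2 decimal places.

3.44

The sequences differ at 13 of 32 sites, so p = 13/32 = 0.40625.
d = −(3/4) ln(1 − 4p/3) = −0.75 ln(1 − 0.541667) = −0.75 ln(0.458333)
  = −0.75 × (-0.780159) = 0.585119 substitutions/site.
Under a molecular clock d = 2μt, so t = d/(2μ) = 0.585119 / (2 × 8.5 × 10^-8) = 3.44 million years.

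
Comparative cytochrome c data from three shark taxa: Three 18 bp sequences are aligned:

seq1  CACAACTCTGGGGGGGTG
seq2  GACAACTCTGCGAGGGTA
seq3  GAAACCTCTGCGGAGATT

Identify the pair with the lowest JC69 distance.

seq1–seq2: 4/18 differ, p = 0.222, d = 0.264.
seq1–seq3: 7/18 differ, p = 0.389, d = 0.548.
seq2–seq3: 6/18 differ, p = 0.333, d = 0.441.
The smallest distance is between seq1 and seq2.

seq1 and seq2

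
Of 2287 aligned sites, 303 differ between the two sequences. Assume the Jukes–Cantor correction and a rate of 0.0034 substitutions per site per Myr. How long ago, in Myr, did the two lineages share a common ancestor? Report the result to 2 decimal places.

21.44

p = 303/2287 ≈ 0.132488.
d = −(3/4) ln(1 − 4p/3) = −0.75 ln(1 − 0.176651) = −0.75 ln(0.823349)
  = −0.75 × (-0.194375) = 0.145781 substitutions/site.
Under a molecular clock d = 2μt, so t = d/(2μ) = 0.145781 / (2 × 0.0034) = 21.44 Myr.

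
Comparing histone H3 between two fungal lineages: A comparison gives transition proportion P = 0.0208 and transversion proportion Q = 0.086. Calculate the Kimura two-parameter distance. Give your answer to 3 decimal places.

0.115

Under the Kimura two-parameter model, d = −½ ln(1 − 2P − Q) − ¼ ln(1 − 2Q).
1 − 2P − Q = 0.8724, giving −½ ln(0.8724) = 0.068254.
1 − 2Q = 0.828, giving −¼ ln(0.828) = 0.047186.
d = 0.068254 + 0.047186 = 0.115440.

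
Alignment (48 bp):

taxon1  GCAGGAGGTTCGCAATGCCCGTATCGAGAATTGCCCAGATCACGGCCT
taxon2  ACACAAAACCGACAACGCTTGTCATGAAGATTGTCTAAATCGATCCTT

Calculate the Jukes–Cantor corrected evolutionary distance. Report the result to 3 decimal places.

The sequences differ at 25 of 48 sites, so p = 25/48 ≈ 0.520833.
d = −(3/4) ln(1 − 4p/3) = −0.75 ln(1 − 0.694444) = −0.75 ln(0.305556)
  = −0.75 × (-1.185622) = 0.889217 substitutions/site.

0.889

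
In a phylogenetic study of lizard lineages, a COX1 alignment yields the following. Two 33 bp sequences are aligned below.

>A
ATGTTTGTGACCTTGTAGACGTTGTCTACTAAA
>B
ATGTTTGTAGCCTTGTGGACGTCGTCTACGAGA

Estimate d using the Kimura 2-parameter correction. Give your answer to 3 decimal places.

0.218

Of 33 sites, 5 differences are transitions and 1 are transversions, so P = 5/33 ≈ 0.151515 and Q = 1/33 ≈ 0.030303.
Under the Kimura two-parameter model, d = −½ ln(1 − 2P − Q) − ¼ ln(1 − 2Q).
1 − 2P − Q = 0.666667, giving −½ ln(0.666667) = 0.202732.
1 − 2Q = 0.939394, giving −¼ ln(0.939394) = 0.015630.
d = 0.202732 + 0.015630 = 0.218362.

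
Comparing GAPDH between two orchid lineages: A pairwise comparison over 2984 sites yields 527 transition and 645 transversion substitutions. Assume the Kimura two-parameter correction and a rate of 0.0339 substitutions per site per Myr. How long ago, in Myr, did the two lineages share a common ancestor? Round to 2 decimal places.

8.30

P = 527/2984 ≈ 0.176609 and Q = 645/2984 ≈ 0.216153.
Under the Kimura two-parameter model, d = −½ ln(1 − 2P − Q) − ¼ ln(1 − 2Q).
1 − 2P − Q = 0.430629, giving −½ ln(0.430629) = 0.421254.
1 − 2Q = 0.567694, giving −¼ ln(0.567694) = 0.141543.
d = 0.421254 + 0.141543 = 0.562797.
Under a molecular clock d = 2μt, so t = d/(2μ) = 0.562797 / (2 × 0.0339) = 8.30 Myr.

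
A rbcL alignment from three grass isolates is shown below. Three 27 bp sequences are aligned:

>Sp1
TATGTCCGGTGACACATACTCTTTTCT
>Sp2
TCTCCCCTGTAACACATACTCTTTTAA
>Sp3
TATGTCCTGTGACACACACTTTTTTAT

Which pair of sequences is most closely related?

Sp1 and Sp3

Sp1–Sp2: 7/27 differ, p = 0.259, d = 0.318.
Sp1–Sp3: 4/27 differ, p = 0.148, d = 0.165.
Sp2–Sp3: 7/27 differ, p = 0.259, d = 0.318.
The smallest distance is between Sp1 and Sp3.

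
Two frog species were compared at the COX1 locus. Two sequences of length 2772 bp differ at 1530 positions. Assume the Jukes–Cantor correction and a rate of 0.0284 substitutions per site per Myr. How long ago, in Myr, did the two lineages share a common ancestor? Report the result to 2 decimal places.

17.58

p = 1530/2772 ≈ 0.551948.
d = −(3/4) ln(1 − 4p/3) = −0.75 ln(1 − 0.735931) = −0.75 ln(0.264069)
  = −0.75 × (-1.331545) = 0.998659 substitutions/site.
Under a molecular clock d = 2μt, so t = d/(2μ) = 0.998659 / (2 × 0.0284) = 17.58 Myr.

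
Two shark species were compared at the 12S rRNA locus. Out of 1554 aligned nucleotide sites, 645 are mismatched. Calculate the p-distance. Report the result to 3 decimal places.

p = 645/1554 = 0.415057… ≈ 0.415 (to 3 d.p.).

0.415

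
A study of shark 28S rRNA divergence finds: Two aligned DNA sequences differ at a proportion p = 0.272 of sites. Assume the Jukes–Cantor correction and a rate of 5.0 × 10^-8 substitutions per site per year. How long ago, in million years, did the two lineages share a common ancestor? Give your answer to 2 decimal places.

3.38

d = −(3/4) ln(1 − 4p/3) = −0.75 ln(1 − 0.362667) = −0.75 ln(0.637333)
  = −0.75 × (-0.450463) = 0.337847 substitutions/site.
Under a molecular clock d = 2μt, so t = d/(2μ) = 0.337847 / (2 × 5.0 × 10^-8) = 3.38 million years.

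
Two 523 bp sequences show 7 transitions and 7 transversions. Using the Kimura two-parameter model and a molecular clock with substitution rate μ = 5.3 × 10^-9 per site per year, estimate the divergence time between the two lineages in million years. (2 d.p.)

2.57

P = 7/523 ≈ 0.013384 and Q = 7/523 ≈ 0.013384.
Under the Kimura two-parameter model, d = −½ ln(1 − 2P − Q) − ¼ ln(1 − 2Q).
1 − 2P − Q = 0.959848, giving −½ ln(0.959848) = 0.020490.
1 − 2Q = 0.973232, giving −¼ ln(0.973232) = 0.006783.
d = 0.020490 + 0.006783 = 0.027273.
Under a molecular clock d = 2μt, so t = d/(2μ) = 0.027273 / (2 × 5.3 × 10^-9) = 2.57 million years.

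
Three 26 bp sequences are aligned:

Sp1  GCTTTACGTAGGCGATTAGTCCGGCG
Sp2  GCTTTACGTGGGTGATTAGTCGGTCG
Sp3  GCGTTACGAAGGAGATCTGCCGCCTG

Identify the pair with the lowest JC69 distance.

Sp1 and Sp2

Sp1–Sp2: 4/26 differ, p = 0.154, d = 0.172.
Sp1–Sp3: 10/26 differ, p = 0.385, d = 0.539.
Sp2–Sp3: 10/26 differ, p = 0.385, d = 0.539.
The smallest distance is between Sp1 and Sp2.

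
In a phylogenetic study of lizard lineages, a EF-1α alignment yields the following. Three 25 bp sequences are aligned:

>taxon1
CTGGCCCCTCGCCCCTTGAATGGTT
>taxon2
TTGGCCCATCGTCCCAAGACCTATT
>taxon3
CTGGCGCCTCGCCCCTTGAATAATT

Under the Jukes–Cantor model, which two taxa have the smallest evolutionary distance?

taxon1 and taxon3

taxon1–taxon2: 9/25 differ, p = 0.360, d = 0.490.
taxon1–taxon3: 3/25 differ, p = 0.120, d = 0.131.
taxon2–taxon3: 9/25 differ, p = 0.360, d = 0.490.
The smallest distance is between taxon1 and taxon3.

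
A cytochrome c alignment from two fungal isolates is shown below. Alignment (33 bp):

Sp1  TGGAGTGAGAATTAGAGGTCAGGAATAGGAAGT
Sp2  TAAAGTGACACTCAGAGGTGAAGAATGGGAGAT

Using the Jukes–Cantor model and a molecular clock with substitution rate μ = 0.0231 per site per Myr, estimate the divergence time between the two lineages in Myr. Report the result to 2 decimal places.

The sequences differ at 10 of 33 sites (2, 3, 9, 11, 13, 20, 22, 27, 31, 32), so p = 10/33 ≈ 0.30303.
d = −(3/4) ln(1 − 4p/3) = −0.75 ln(1 − 0.40404) = −0.75 ln(0.59596)
  = −0.75 × (-0.517582) = 0.388187 substitutions/site.
Under a molecular clock d = 2μt, so t = d/(2μ) = 0.388187 / (2 × 0.0231) = 8.40 Myr.

8.40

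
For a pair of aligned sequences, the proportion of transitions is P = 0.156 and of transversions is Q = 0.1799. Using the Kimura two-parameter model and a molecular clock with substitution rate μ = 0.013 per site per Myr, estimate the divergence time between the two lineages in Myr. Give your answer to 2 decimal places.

Under the Kimura two-parameter model, d = −½ ln(1 − 2P − Q) − ¼ ln(1 − 2Q).
1 − 2P − Q = 0.5081, giving −½ ln(0.5081) = 0.338539.
1 − 2Q = 0.6402, giving −¼ ln(0.6402) = 0.111494.
d = 0.338539 + 0.111494 = 0.450033.
Under a molecular clock d = 2μt, so t = d/(2μ) = 0.450033 / (2 × 0.013) = 17.31 Myr.

17.31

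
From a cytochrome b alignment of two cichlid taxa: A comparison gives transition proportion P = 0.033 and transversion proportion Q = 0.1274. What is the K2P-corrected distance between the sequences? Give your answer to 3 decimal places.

Under the Kimura two-parameter model, d = −½ ln(1 − 2P − Q) − ¼ ln(1 − 2Q).
1 − 2P − Q = 0.8066, giving −½ ln(0.8066) = 0.107464.
1 − 2Q = 0.7452, giving −¼ ln(0.7452) = 0.073526.
d = 0.107464 + 0.073526 = 0.180990.

0.181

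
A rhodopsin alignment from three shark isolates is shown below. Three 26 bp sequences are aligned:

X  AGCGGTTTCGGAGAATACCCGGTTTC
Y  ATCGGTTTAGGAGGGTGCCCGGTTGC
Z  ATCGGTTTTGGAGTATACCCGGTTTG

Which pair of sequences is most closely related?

X and Z

X–Y: 6/26 differ, p = 0.231, d = 0.276.
X–Z: 4/26 differ, p = 0.154, d = 0.172.
Y–Z: 6/26 differ, p = 0.231, d = 0.276.
The smallest distance is between X and Z.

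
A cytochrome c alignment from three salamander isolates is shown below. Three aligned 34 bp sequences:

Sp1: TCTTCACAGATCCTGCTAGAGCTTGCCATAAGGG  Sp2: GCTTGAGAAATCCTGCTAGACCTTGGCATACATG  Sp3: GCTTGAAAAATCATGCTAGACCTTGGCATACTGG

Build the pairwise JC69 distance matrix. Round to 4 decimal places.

d(Sp1,Sp2) = 0.3265, d(Sp1,Sp3) = 0.3265, d(Sp2,Sp3) = 0.1280

Sp1–Sp2: 9/34 sites differ → p ≈ 0.264706, d = −0.75 ln(1 − 0.352941) = 0.326488 ≈ 0.3265.
Sp1–Sp3: 9/34 sites differ → p ≈ 0.264706, d = −0.75 ln(1 − 0.352941) = 0.326488 ≈ 0.3265.
Sp2–Sp3: 4/34 sites differ → p ≈ 0.117647, d = −0.75 ln(1 − 0.156863) = 0.127969 ≈ 0.1280.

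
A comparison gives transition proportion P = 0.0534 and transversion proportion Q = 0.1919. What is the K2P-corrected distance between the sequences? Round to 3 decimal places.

0.298

Under the Kimura two-parameter model, d = −½ ln(1 − 2P − Q) − ¼ ln(1 − 2Q).
1 − 2P − Q = 0.7013, giving −½ ln(0.7013) = 0.177410.
1 − 2Q = 0.6162, giving −¼ ln(0.6162) = 0.121046.
d = 0.177410 + 0.121046 = 0.298456.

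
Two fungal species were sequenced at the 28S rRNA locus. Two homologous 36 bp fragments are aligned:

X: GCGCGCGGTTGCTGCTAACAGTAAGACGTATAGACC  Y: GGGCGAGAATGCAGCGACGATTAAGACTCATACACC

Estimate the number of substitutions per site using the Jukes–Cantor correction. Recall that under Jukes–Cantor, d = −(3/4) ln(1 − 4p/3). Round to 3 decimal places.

0.441

The sequences differ at 12 of 36 sites, so p = 12/36 ≈ 0.333333.
d = −(3/4) ln(1 − 4p/3) = −0.75 ln(1 − 0.444444) = −0.75 ln(0.555556)
  = −0.75 × (-0.587786) = 0.440840 substitutions/site.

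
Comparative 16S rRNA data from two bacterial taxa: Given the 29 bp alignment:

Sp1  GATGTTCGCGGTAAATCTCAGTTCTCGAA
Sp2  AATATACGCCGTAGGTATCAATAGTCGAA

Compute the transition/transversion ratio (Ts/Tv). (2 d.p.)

Transitions are A↔G and C↔T; transversions are all other mismatches.
Transitions: 5. Transversions: 5.
R = 5/5 = 1.00.

1.00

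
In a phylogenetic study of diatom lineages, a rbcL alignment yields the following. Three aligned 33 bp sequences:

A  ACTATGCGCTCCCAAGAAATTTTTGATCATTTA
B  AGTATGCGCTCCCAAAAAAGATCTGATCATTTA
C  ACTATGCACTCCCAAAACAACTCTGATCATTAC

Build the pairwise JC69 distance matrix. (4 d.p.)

A–B: 5/33 sites differ → p ≈ 0.151515, d = −0.75 ln(1 − 0.20202) = 0.169254 ≈ 0.1693.
A–C: 8/33 sites differ → p ≈ 0.242424, d = −0.75 ln(1 − 0.323232) = 0.292820 ≈ 0.2928.
B–C: 7/33 sites differ → p ≈ 0.212121, d = −0.75 ln(1 − 0.282828) = 0.249330 ≈ 0.2493.

d(A,B) = 0.1693, d(A,C) = 0.2928, d(B,C) = 0.2493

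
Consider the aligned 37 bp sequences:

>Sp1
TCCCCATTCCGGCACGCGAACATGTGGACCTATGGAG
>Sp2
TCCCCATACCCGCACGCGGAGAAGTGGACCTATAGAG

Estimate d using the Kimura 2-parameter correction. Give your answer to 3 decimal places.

0.183

Of 37 sites, 2 differences are transitions and 4 are transversions, so P = 2/37 ≈ 0.054054 and Q = 4/37 ≈ 0.108108.
Under the Kimura two-parameter model, d = −½ ln(1 − 2P − Q) − ¼ ln(1 − 2Q).
1 − 2P − Q = 0.783784, giving −½ ln(0.783784) = 0.121811.
1 − 2Q = 0.783784, giving −¼ ln(0.783784) = 0.060905.
d = 0.121811 + 0.060905 = 0.182716.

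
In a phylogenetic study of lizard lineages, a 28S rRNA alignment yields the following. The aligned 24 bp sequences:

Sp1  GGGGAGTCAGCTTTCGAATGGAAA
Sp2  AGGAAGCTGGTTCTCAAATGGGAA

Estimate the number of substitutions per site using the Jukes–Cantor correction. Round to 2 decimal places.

The sequences differ at 9 of 24 sites (1, 4, 7, 8, 9, 11, 13, 16, 22), so p = 9/24 = 0.375.
d = −(3/4) ln(1 − 4p/3) = −0.75 ln(1 − 0.5) = −0.75 ln(0.5)
  = −0.75 × (-0.693147) = 0.519860 substitutions/site.

0.52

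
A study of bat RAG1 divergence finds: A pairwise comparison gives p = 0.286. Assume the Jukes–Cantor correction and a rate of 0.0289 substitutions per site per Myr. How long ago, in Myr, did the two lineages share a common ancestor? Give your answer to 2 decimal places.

6.23

d = −(3/4) ln(1 − 4p/3) = −0.75 ln(1 − 0.381333) = −0.75 ln(0.618667)
  = −0.75 × (-0.480188) = 0.360141 substitutions/site.
Under a molecular clock d = 2μt, so t = d/(2μ) = 0.360141 / (2 × 0.0289) = 6.23 Myr.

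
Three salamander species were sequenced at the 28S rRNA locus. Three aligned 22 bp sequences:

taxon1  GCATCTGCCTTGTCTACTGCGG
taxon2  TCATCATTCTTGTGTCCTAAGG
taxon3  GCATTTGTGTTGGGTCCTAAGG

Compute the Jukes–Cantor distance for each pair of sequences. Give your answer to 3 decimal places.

taxon1–taxon2: 8/22 sites differ → p ≈ 0.363636, d = −0.75 ln(1 − 0.484848) = 0.497470 ≈ 0.497.
taxon1–taxon3: 8/22 sites differ → p ≈ 0.363636, d = −0.75 ln(1 − 0.484848) = 0.497470 ≈ 0.497.
taxon2–taxon3: 6/22 sites differ → p ≈ 0.272727, d = −0.75 ln(1 − 0.363636) = 0.338988 ≈ 0.339.

d(taxon1,taxon2) = 0.497, d(taxon1,taxon3) = 0.497, d(taxon2,taxon3) = 0.339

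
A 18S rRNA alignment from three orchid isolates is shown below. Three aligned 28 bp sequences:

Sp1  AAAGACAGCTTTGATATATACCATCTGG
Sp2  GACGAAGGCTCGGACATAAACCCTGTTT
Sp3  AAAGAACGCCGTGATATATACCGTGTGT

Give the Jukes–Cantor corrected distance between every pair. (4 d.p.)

d(Sp1,Sp2) = 0.6355, d(Sp1,Sp3) = 0.3041, d(Sp2,Sp3) = 0.4850

Sp1–Sp2: 12/28 sites differ → p ≈ 0.428571, d = −0.75 ln(1 − 0.571428) = 0.635472 ≈ 0.6355.
Sp1–Sp3: 7/28 sites differ → p = 0.25, d = −0.75 ln(1 − 0.333333) = 0.304098 ≈ 0.3041.
Sp2–Sp3: 10/28 sites differ → p ≈ 0.357143, d = −0.75 ln(1 − 0.476191) = 0.484971 ≈ 0.4850.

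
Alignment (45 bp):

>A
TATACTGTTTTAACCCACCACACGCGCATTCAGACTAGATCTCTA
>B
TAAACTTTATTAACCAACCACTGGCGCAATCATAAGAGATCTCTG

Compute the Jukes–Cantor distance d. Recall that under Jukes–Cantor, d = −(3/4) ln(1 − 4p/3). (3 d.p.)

The sequences differ at 11 of 45 sites, so p = 11/45 ≈ 0.244444.
d = −(3/4) ln(1 − 4p/3) = −0.75 ln(1 − 0.325925) = −0.75 ln(0.674075)
  = −0.75 × (-0.394414) = 0.295811 substitutions/site.

0.296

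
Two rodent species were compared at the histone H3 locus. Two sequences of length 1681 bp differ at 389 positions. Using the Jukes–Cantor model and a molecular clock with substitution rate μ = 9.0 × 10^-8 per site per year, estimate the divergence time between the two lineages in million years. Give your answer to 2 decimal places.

p = 389/1681 ≈ 0.23141.
d = −(3/4) ln(1 − 4p/3) = −0.75 ln(1 − 0.308547) = −0.75 ln(0.691453)
  = −0.75 × (-0.368960) = 0.276720 substitutions/site.
Under a molecular clock d = 2μt, so t = d/(2μ) = 0.276720 / (2 × 9.0 × 10^-8) = 1.54 million years.

1.54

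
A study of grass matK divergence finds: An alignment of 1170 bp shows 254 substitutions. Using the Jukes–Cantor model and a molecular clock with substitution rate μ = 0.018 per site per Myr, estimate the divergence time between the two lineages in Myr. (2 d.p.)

7.12

p = 254/1170 ≈ 0.217094.
d = −(3/4) ln(1 − 4p/3) = −0.75 ln(1 − 0.289459) = −0.75 ln(0.710541)
  = −0.75 × (-0.341729) = 0.256297 substitutions/site.
Under a molecular clock d = 2μt, so t = d/(2μ) = 0.256297 / (2 × 0.018) = 7.12 Myr.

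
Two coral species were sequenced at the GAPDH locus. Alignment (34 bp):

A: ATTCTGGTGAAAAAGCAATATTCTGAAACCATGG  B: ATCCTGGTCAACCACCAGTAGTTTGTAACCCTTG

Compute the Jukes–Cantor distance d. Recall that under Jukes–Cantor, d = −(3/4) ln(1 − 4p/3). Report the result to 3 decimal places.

0.423

The sequences differ at 11 of 34 sites, so p = 11/34 ≈ 0.323529.
d = −(3/4) ln(1 − 4p/3) = −0.75 ln(1 − 0.431372) = −0.75 ln(0.568628)
  = −0.75 × (-0.564529) = 0.423397 substitutions/site.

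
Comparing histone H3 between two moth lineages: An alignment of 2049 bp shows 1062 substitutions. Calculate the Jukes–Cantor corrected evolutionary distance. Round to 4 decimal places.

p = 1062/2049 ≈ 0.518302.
d = −(3/4) ln(1 − 4p/3) = −0.75 ln(1 − 0.691069) = −0.75 ln(0.308931)
  = −0.75 × (-1.174637) = 0.880978 substitutions/site.

0.8810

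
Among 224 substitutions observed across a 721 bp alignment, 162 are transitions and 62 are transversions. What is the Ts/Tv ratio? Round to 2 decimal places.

R = 162/62 = 2.612903… ≈ 2.61 (to 2 d.p.).

2.61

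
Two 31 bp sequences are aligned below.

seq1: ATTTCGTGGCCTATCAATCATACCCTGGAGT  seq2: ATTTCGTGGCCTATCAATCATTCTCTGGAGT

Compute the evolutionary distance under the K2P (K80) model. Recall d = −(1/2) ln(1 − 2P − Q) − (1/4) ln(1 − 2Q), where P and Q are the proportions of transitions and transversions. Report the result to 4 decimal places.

Of 31 sites, 1 differences are transitions and 1 are transversions, so P = 1/31 ≈ 0.032258 and Q = 1/31 ≈ 0.032258.
Under the Kimura two-parameter model, d = −½ ln(1 − 2P − Q) − ¼ ln(1 − 2Q).
1 − 2P − Q = 0.903226, giving −½ ln(0.903226) = 0.050891.
1 − 2Q = 0.935484, giving −¼ ln(0.935484) = 0.016673.
d = 0.050891 + 0.016673 = 0.067564.

0.0676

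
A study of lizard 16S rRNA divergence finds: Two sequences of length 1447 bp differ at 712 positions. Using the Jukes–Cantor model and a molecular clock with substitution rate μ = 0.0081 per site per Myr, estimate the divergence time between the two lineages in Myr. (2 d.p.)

p = 712/1447 ≈ 0.492053.
d = −(3/4) ln(1 − 4p/3) = −0.75 ln(1 − 0.656071) = −0.75 ln(0.343929)
  = −0.75 × (-1.067320) = 0.800490 substitutions/site.
Under a molecular clock d = 2μt, so t = d/(2μ) = 0.800490 / (2 × 0.0081) = 49.41 Myr.

49.41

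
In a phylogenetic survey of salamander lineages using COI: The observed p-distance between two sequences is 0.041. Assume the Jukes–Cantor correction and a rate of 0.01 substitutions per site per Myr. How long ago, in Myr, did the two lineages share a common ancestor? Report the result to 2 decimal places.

d = −(3/4) ln(1 − 4p/3) = −0.75 ln(1 − 0.054667) = −0.75 ln(0.945333)
  = −0.75 × (-0.056218) = 0.042164 substitutions/site.
Under a molecular clock d = 2μt, so t = d/(2μ) = 0.042164 / (2 × 0.01) = 2.11 Myr.

2.11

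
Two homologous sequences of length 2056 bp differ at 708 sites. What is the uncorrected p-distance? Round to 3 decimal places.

p = 708/2056 = 0.344357… ≈ 0.344 (to 3 d.p.).

0.344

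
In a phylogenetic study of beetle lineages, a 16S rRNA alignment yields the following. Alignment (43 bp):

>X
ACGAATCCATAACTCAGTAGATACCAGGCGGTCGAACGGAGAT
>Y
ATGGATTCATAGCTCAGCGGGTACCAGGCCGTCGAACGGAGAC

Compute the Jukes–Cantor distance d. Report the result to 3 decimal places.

0.245

The sequences differ at 9 of 43 sites (2, 4, 7, 12, 18, 19, 21, 30, 43), so p = 9/43 ≈ 0.209302.
d = −(3/4) ln(1 − 4p/3) = −0.75 ln(1 − 0.279069) = −0.75 ln(0.720931)
  = −0.75 × (-0.327212) = 0.245409 substitutions/site.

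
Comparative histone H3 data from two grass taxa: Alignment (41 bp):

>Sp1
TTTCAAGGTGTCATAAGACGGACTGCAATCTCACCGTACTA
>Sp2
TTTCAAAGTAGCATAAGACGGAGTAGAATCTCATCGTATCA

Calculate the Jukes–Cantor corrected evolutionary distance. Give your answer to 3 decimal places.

The sequences differ at 9 of 41 sites (7, 10, 11, 23, 25, 26, 34, 39, 40), so p = 9/41 ≈ 0.219512.
d = −(3/4) ln(1 − 4p/3) = −0.75 ln(1 − 0.292683) = −0.75 ln(0.707317)
  = −0.75 × (-0.346276) = 0.259707 substitutions/site.

0.260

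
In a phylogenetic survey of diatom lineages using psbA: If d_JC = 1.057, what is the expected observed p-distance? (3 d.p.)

p = (3/4)(1 − e^(−4d/3)) = 0.75 × (1 − e^(-1.409333)) = 0.75 × (1 − 0.244306) = 0.566771.

0.567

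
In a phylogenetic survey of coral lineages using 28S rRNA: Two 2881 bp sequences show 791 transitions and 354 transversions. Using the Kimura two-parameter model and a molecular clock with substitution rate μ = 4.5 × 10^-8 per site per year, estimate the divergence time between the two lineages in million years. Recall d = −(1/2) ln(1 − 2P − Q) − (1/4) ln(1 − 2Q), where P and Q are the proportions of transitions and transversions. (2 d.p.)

6.98

P = 791/2881 ≈ 0.274557 and Q = 354/2881 ≈ 0.122874.
Under the Kimura two-parameter model, d = −½ ln(1 − 2P − Q) − ¼ ln(1 − 2Q).
1 − 2P − Q = 0.328012, giving −½ ln(0.328012) = 0.557353.
1 − 2Q = 0.754252, giving −¼ ln(0.754252) = 0.070507.
d = 0.557353 + 0.070507 = 0.627860.
Under a molecular clock d = 2μt, so t = d/(2μ) = 0.627860 / (2 × 4.5 × 10^-8) = 6.98 million years.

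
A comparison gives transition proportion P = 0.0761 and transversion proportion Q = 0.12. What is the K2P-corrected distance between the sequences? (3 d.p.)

Under the Kimura two-parameter model, d = −½ ln(1 − 2P − Q) − ¼ ln(1 − 2Q).
1 − 2P − Q = 0.7278, giving −½ ln(0.7278) = 0.158864.
1 − 2Q = 0.76, giving −¼ ln(0.76) = 0.068609.
d = 0.158864 + 0.068609 = 0.227473.

0.227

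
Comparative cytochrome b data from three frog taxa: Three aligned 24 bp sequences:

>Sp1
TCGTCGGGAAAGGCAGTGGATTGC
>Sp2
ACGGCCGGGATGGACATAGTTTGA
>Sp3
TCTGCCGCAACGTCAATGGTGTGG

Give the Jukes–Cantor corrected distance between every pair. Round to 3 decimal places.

Sp1–Sp2: 11/24 sites differ → p ≈ 0.458333, d = −0.75 ln(1 − 0.611111) = 0.708346 ≈ 0.708.
Sp1–Sp3: 10/24 sites differ → p ≈ 0.416667, d = −0.75 ln(1 − 0.555556) = 0.608198 ≈ 0.608.
Sp2–Sp3: 11/24 sites differ → p ≈ 0.458333, d = −0.75 ln(1 − 0.611111) = 0.708346 ≈ 0.708.

d(Sp1,Sp2) = 0.708, d(Sp1,Sp3) = 0.608, d(Sp2,Sp3) = 0.708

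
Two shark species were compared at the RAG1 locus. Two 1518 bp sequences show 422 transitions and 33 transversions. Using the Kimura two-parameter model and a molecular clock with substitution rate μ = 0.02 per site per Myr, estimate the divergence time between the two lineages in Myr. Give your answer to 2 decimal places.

11.05

P = 422/1518 ≈ 0.277997 and Q = 33/1518 ≈ 0.021739.
Under the Kimura two-parameter model, d = −½ ln(1 − 2P − Q) − ¼ ln(1 − 2Q).
1 − 2P − Q = 0.422267, giving −½ ln(0.422267) = 0.431059.
1 − 2Q = 0.956522, giving −¼ ln(0.956522) = 0.011113.
d = 0.431059 + 0.011113 = 0.442172.
Under a molecular clock d = 2μt, so t = d/(2μ) = 0.442172 / (2 × 0.02) = 11.05 Myr.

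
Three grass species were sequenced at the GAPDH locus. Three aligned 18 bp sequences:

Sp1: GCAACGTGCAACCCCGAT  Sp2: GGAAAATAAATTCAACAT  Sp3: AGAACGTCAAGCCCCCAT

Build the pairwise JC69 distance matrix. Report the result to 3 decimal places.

d(Sp1,Sp2) = 1.012, d(Sp1,Sp3) = 0.441, d(Sp2,Sp3) = 0.673

Sp1–Sp2: 10/18 sites differ → p ≈ 0.555556, d = −0.75 ln(1 − 0.740741) = 1.012446 ≈ 1.012.
Sp1–Sp3: 6/18 sites differ → p ≈ 0.333333, d = −0.75 ln(1 − 0.444444) = 0.440839 ≈ 0.441.
Sp2–Sp3: 8/18 sites differ → p ≈ 0.444444, d = −0.75 ln(1 − 0.592592) = 0.673455 ≈ 0.673.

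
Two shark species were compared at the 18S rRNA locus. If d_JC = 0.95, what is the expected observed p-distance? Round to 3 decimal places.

0.539

p = (3/4)(1 − e^(−4d/3)) = 0.75 × (1 − e^(-1.266667)) = 0.75 × (1 − 0.281769) = 0.538673.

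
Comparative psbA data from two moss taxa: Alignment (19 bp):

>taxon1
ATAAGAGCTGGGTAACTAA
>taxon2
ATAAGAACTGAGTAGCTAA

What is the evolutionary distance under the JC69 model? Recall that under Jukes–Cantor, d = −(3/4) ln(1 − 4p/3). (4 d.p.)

The sequences differ at 3 of 19 sites (7, 11, 15), so p = 3/19 ≈ 0.157895.
d = −(3/4) ln(1 − 4p/3) = −0.75 ln(1 − 0.210527) = −0.75 ln(0.789473)
  = −0.75 × (-0.236390) = 0.177293 substitutions/site.

0.1773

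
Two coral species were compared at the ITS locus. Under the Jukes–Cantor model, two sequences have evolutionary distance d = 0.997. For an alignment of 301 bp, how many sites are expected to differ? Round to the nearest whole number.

166

Invert JC69: p = (3/4)(1 − e^(−4d/3)) = 0.75 × (1 − e^(-1.329333)) = 0.75 × (1 − 0.264654) = 0.551510.
Expected differing sites = pL ≈ 0.551510 × 301 = 166.00451 ≈ 166.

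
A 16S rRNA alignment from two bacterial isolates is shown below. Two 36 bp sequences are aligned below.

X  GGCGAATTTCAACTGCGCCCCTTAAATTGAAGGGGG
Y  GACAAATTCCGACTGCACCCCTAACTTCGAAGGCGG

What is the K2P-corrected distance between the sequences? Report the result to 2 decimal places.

Of 36 sites, 6 differences are transitions and 4 are transversions, so P = 6/36 ≈ 0.166667 and Q = 4/36 ≈ 0.111111.
Under the Kimura two-parameter model, d = −½ ln(1 − 2P − Q) − ¼ ln(1 − 2Q).
1 − 2P − Q = 0.555555, giving −½ ln(0.555555) = 0.293894.
1 − 2Q = 0.777778, giving −¼ ln(0.777778) = 0.062829.
d = 0.293894 + 0.062829 = 0.356723.

0.36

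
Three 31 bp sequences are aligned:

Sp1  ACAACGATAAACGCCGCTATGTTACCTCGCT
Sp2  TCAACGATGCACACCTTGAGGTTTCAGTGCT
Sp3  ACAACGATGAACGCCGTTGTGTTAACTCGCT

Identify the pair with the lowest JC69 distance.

Sp1–Sp2: 12/31 differ, p = 0.387, d = 0.544.
Sp1–Sp3: 4/31 differ, p = 0.129, d = 0.142.
Sp2–Sp3: 12/31 differ, p = 0.387, d = 0.544.
The smallest distance is between Sp1 and Sp3.

Sp1 and Sp3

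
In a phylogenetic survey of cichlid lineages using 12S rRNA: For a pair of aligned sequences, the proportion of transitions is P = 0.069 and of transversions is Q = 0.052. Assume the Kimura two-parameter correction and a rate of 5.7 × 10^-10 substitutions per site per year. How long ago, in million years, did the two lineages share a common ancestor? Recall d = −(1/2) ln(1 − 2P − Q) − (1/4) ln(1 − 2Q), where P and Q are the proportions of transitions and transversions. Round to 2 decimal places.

116.50

Under the Kimura two-parameter model, d = −½ ln(1 − 2P − Q) − ¼ ln(1 − 2Q).
1 − 2P − Q = 0.81, giving −½ ln(0.81) = 0.105361.
1 − 2Q = 0.896, giving −¼ ln(0.896) = 0.027454.
d = 0.105361 + 0.027454 = 0.132815.
Under a molecular clock d = 2μt, so t = d/(2μ) = 0.132815 / (2 × 5.7 × 10^-10) = 116.50 million years.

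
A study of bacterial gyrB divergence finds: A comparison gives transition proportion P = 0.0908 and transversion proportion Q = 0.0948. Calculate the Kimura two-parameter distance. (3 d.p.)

Under the Kimura two-parameter model, d = −½ ln(1 − 2P − Q) − ¼ ln(1 − 2Q).
1 − 2P − Q = 0.7236, giving −½ ln(0.7236) = 0.161758.
1 − 2Q = 0.8104, giving −¼ ln(0.8104) = 0.052557.
d = 0.161758 + 0.052557 = 0.214315.

0.214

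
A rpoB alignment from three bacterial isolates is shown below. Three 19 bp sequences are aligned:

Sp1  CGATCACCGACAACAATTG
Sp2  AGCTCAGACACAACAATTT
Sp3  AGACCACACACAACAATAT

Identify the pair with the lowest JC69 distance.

Sp1–Sp2: 6/19 differ, p = 0.316, d = 0.410.
Sp1–Sp3: 6/19 differ, p = 0.316, d = 0.410.
Sp2–Sp3: 4/19 differ, p = 0.211, d = 0.247.
The smallest distance is between Sp2 and Sp3.

Sp2 and Sp3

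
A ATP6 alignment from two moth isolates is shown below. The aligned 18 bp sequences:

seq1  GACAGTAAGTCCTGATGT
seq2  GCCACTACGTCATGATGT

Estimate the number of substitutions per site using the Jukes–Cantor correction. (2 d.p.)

0.26

The sequences differ at 4 of 18 sites (2, 5, 8, 12), so p = 4/18 ≈ 0.222222.
d = −(3/4) ln(1 − 4p/3) = −0.75 ln(1 − 0.296296) = −0.75 ln(0.703704)
  = −0.75 × (-0.351397) = 0.263548 substitutions/site.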